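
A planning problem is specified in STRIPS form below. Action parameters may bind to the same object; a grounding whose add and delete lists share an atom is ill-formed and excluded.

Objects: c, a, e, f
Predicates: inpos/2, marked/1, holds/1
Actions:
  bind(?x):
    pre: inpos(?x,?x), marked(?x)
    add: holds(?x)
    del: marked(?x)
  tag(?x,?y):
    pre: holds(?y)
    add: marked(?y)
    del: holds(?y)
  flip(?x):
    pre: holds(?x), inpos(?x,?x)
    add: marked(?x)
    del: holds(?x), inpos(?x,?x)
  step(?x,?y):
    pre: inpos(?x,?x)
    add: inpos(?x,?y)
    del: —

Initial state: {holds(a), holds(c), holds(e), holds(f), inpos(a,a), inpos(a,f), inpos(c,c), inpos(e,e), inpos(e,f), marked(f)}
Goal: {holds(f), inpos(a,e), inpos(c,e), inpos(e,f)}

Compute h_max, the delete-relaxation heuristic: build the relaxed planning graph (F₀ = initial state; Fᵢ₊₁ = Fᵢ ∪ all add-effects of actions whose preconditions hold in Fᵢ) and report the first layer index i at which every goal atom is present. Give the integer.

1

F0 = init (10 atoms)
F1 = F0 ∪ {inpos(a,c), inpos(a,e), inpos(c,a), inpos(c,e), inpos(c,f), inpos(e,a), inpos(e,c), marked(a), marked(c), marked(e)}  (20 atoms)
goal ⊆ F1  ⇒  h_max = 1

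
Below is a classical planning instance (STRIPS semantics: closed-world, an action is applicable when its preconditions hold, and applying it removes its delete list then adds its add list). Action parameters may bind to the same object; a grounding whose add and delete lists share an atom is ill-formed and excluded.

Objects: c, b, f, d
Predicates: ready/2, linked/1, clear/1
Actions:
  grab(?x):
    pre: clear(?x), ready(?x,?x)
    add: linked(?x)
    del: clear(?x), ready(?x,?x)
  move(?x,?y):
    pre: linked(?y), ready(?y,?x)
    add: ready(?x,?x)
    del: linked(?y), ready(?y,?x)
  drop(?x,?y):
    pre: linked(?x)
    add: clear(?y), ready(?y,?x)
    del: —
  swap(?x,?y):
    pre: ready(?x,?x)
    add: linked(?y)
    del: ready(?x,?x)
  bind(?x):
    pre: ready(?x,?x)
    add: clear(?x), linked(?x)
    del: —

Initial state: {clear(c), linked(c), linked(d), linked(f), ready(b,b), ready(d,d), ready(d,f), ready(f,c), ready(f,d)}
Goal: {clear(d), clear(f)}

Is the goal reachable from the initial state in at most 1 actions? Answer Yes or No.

1. drop(c,f)  →  {clear(c), clear(f), linked(c), linked(d), linked(f), ready(b,b), ready(d,d), ready(d,f), ready(f,c), ready(f,d)}
2. drop(c,d)  →  {clear(c), clear(d), clear(f), linked(c), linked(d), linked(f), ready(b,b), ready(d,c), ready(d,d), ready(d,f), ready(f,c), ready(f,d)}
optimal plan length = 2; 2 > 1

No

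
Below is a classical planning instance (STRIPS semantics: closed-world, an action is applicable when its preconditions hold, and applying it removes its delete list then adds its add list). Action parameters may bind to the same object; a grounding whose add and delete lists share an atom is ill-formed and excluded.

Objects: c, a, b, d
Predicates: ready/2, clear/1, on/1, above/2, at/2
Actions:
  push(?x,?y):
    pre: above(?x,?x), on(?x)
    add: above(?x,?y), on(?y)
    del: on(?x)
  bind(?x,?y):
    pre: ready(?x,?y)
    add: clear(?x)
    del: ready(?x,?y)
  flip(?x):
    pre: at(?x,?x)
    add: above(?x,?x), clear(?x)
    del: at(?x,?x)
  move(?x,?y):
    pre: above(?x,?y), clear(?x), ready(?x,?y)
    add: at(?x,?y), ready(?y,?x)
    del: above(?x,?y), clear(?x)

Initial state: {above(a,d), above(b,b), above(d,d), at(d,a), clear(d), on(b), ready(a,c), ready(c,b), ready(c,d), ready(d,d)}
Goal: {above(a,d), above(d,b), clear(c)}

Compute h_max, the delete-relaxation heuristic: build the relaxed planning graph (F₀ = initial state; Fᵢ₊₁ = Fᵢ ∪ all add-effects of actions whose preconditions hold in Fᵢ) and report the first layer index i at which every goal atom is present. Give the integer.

F0 = init (10 atoms)
F1 = F0 ∪ {above(b,a), above(b,c), above(b,d), at(d,d), clear(a), clear(c), on(a), on(c), on(d)}  (19 atoms)
F2 = F1 ∪ {above(d,a), above(d,b), above(d,c)}  (22 atoms)
goal ⊆ F2  ⇒  h_max = 2

2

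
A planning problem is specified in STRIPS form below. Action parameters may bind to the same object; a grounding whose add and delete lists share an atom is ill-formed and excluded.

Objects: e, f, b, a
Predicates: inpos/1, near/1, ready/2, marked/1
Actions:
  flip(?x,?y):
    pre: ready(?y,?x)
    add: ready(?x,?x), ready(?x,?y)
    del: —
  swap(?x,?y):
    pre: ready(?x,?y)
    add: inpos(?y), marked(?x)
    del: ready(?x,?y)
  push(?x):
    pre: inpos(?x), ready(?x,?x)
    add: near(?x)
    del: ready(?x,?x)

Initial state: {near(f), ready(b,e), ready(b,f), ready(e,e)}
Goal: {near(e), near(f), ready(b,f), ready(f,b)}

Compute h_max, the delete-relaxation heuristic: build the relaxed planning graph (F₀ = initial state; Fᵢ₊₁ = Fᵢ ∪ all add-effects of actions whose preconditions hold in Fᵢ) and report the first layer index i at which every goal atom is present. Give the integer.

2

F0 = init (4 atoms)
F1 = F0 ∪ {inpos(e), inpos(f), marked(b), marked(e), ready(e,b), ready(f,b), ready(f,f)}  (11 atoms)
F2 = F1 ∪ {inpos(b), marked(f), near(e), ready(b,b)}  (15 atoms)
goal ⊆ F2  ⇒  h_max = 2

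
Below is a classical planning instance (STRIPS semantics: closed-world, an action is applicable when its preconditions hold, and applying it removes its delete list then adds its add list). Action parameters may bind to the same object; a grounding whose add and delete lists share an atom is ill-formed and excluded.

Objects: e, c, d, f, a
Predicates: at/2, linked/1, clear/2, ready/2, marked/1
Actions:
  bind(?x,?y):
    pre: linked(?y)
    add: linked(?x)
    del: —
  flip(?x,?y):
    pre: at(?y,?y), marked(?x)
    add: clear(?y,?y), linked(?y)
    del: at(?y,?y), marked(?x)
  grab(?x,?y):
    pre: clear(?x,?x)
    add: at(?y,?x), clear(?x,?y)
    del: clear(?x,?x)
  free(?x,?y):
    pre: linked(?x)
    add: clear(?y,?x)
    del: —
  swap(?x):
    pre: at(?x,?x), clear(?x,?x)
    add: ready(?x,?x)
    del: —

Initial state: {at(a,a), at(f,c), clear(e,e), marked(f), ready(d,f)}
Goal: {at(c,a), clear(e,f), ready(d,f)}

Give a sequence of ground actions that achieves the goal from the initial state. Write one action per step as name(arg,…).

flip(f,a); grab(e,f); grab(a,c)

1. flip(f,a)  →  {at(f,c), clear(a,a), clear(e,e), linked(a), ready(d,f)}
2. grab(e,f)  →  {at(f,c), at(f,e), clear(a,a), clear(e,f), linked(a), ready(d,f)}
3. grab(a,c)  →  {at(c,a), at(f,c), at(f,e), clear(a,c), clear(e,f), linked(a), ready(d,f)}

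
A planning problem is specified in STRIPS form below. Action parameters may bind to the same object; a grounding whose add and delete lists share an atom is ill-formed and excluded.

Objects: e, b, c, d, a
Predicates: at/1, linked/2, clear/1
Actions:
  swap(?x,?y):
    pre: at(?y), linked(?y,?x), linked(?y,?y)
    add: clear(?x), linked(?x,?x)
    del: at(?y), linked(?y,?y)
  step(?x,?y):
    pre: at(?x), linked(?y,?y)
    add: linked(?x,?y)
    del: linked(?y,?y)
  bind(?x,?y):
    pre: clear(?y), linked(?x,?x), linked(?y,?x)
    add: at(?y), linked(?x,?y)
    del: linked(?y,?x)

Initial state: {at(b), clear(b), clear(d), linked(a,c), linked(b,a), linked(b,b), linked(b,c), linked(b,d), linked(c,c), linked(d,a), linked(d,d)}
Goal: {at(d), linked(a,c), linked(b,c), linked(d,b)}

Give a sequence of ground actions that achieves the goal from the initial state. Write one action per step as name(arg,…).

swap(a,b); bind(d,b); bind(a,d)

1. swap(a,b)  →  {clear(a), clear(b), clear(d), linked(a,a), linked(a,c), linked(b,a), linked(b,c), linked(b,d), linked(c,c), linked(d,a), linked(d,d)}
2. bind(d,b)  →  {at(b), clear(a), clear(b), clear(d), linked(a,a), linked(a,c), linked(b,a), linked(b,c), linked(c,c), linked(d,a), linked(d,b), linked(d,d)}
3. bind(a,d)  →  {at(b), at(d), clear(a), clear(b), clear(d), linked(a,a), linked(a,c), linked(a,d), linked(b,a), linked(b,c), linked(c,c), linked(d,b), linked(d,d)}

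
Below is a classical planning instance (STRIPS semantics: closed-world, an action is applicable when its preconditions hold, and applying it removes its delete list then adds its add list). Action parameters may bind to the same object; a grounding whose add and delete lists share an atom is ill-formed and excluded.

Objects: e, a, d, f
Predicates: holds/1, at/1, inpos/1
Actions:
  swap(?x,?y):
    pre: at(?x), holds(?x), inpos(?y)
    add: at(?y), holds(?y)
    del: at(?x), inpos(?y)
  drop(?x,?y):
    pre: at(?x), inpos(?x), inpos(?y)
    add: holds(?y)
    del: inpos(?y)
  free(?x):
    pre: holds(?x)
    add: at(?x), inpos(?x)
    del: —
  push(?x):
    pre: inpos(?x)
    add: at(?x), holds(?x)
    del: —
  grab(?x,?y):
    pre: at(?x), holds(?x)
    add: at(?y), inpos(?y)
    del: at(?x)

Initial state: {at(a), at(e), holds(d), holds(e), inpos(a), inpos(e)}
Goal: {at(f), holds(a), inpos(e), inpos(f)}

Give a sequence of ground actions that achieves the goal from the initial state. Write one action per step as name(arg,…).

swap(e,a); grab(a,f)

1. swap(e,a)  →  {at(a), holds(a), holds(d), holds(e), inpos(e)}
2. grab(a,f)  →  {at(f), holds(a), holds(d), holds(e), inpos(e), inpos(f)}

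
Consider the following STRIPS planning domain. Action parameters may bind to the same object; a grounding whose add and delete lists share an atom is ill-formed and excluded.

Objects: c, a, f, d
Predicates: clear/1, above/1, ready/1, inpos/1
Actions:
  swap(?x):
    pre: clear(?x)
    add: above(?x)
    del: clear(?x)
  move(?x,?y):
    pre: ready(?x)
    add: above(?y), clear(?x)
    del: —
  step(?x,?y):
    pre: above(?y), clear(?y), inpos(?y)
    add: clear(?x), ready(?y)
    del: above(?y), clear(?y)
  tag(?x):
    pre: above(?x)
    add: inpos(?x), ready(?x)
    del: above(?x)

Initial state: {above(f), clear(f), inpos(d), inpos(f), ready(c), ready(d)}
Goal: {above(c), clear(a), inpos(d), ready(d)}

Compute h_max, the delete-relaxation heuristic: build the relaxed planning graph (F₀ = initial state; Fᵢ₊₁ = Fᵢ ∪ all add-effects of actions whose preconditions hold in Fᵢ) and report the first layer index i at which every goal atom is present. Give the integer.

F0 = init (6 atoms)
F1 = F0 ∪ {above(a), above(c), above(d), clear(a), clear(c), clear(d), ready(f)}  (13 atoms)
goal ⊆ F1  ⇒  h_max = 1

1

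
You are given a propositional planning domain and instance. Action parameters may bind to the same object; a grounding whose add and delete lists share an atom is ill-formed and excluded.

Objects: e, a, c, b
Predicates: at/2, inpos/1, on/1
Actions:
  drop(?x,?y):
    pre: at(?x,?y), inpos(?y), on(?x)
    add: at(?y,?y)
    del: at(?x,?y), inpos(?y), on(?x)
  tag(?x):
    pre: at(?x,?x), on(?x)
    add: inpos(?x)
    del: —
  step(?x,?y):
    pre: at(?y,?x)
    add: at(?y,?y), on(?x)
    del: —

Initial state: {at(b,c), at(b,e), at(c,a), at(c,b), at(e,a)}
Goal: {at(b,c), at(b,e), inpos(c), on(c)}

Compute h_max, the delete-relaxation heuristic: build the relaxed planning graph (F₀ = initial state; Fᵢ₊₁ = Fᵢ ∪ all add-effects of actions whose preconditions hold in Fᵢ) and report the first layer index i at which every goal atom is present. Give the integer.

2

F0 = init (5 atoms)
F1 = F0 ∪ {at(b,b), at(c,c), at(e,e), on(a), on(b), on(c), on(e)}  (12 atoms)
F2 = F1 ∪ {inpos(b), inpos(c), inpos(e)}  (15 atoms)
goal ⊆ F2  ⇒  h_max = 2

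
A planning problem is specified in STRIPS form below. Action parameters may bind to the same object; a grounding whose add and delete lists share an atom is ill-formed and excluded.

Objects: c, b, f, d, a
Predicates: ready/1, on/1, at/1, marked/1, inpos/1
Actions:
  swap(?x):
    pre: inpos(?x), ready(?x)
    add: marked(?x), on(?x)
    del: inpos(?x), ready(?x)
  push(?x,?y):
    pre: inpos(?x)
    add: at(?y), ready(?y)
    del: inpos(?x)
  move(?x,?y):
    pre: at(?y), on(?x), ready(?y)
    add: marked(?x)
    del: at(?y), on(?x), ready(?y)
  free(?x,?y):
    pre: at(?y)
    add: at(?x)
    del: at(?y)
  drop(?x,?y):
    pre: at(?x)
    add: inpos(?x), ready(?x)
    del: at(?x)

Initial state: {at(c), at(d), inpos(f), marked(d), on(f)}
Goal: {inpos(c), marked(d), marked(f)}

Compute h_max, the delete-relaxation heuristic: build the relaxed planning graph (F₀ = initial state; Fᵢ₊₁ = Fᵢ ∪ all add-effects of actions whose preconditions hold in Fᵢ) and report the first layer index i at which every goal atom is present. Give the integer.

F0 = init (5 atoms)
F1 = F0 ∪ {at(a), at(b), at(f), inpos(c), inpos(d), ready(a), ready(b), ready(c), ready(d), ready(f)}  (15 atoms)
F2 = F1 ∪ {inpos(a), inpos(b), marked(c), marked(f), on(c), on(d)}  (21 atoms)
goal ⊆ F2  ⇒  h_max = 2

2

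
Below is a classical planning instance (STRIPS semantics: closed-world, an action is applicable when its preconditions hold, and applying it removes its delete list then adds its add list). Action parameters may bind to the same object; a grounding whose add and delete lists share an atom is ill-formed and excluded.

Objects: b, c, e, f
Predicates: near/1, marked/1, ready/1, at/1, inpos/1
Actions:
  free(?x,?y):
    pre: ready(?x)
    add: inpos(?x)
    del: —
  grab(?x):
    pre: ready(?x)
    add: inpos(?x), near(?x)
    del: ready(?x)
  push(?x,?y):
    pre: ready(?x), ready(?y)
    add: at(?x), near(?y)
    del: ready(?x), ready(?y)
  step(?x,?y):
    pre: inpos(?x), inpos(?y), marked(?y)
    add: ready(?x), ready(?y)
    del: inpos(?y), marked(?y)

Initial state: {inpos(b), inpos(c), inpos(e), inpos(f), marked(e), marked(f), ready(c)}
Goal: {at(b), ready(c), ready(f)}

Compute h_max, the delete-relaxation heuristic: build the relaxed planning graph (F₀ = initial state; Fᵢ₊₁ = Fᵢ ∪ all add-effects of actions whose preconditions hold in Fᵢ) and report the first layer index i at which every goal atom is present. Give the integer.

2

F0 = init (7 atoms)
F1 = F0 ∪ {at(c), near(c), ready(b), ready(e), ready(f)}  (12 atoms)
F2 = F1 ∪ {at(b), at(e), at(f), near(b), near(e), near(f)}  (18 atoms)
goal ⊆ F2  ⇒  h_max = 2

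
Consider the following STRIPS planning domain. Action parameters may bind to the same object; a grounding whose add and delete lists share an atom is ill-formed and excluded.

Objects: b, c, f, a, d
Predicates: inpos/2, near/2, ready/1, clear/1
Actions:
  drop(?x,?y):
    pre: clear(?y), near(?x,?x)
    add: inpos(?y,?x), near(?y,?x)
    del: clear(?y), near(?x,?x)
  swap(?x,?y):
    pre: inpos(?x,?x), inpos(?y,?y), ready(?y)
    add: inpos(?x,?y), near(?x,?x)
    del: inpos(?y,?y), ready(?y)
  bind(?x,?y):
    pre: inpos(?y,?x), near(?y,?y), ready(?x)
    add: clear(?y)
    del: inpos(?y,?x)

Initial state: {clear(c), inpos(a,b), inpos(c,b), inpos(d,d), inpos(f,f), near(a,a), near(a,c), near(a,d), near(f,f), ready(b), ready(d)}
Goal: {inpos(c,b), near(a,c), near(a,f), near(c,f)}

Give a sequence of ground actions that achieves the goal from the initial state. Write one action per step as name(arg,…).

drop(f,c); swap(f,d); bind(b,a); drop(f,a)

1. drop(f,c)  →  {inpos(a,b), inpos(c,b), inpos(c,f), inpos(d,d), inpos(f,f), near(a,a), near(a,c), near(a,d), near(c,f), ready(b), ready(d)}
2. swap(f,d)  →  {inpos(a,b), inpos(c,b), inpos(c,f), inpos(f,d), inpos(f,f), near(a,a), near(a,c), near(a,d), near(c,f), near(f,f), ready(b)}
3. bind(b,a)  →  {clear(a), inpos(c,b), inpos(c,f), inpos(f,d), inpos(f,f), near(a,a), near(a,c), near(a,d), near(c,f), near(f,f), ready(b)}
4. drop(f,a)  →  {inpos(a,f), inpos(c,b), inpos(c,f), inpos(f,d), inpos(f,f), near(a,a), near(a,c), near(a,d), near(a,f), near(c,f), ready(b)}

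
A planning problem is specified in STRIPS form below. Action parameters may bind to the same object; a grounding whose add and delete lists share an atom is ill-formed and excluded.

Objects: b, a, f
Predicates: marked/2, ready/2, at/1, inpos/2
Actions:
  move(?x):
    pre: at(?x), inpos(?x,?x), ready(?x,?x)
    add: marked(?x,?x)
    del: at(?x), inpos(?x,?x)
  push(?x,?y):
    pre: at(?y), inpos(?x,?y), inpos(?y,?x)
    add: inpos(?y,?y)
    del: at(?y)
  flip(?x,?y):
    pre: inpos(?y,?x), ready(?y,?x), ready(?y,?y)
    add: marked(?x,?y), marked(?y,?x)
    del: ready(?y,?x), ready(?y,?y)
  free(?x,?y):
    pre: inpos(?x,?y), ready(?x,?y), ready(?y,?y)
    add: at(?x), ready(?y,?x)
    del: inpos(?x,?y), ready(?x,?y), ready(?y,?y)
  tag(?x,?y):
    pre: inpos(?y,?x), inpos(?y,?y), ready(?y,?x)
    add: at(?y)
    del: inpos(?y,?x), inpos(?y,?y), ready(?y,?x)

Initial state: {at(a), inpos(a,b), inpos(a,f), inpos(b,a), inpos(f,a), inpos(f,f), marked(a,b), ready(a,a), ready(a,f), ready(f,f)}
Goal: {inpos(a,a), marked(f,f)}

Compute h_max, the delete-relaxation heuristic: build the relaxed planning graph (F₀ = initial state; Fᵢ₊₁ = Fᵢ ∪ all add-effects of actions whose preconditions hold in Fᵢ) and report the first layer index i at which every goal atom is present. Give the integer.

F0 = init (10 atoms)
F1 = F0 ∪ {at(f), inpos(a,a), marked(a,f), marked(f,a), marked(f,f), ready(f,a)}  (16 atoms)
goal ⊆ F1  ⇒  h_max = 1

1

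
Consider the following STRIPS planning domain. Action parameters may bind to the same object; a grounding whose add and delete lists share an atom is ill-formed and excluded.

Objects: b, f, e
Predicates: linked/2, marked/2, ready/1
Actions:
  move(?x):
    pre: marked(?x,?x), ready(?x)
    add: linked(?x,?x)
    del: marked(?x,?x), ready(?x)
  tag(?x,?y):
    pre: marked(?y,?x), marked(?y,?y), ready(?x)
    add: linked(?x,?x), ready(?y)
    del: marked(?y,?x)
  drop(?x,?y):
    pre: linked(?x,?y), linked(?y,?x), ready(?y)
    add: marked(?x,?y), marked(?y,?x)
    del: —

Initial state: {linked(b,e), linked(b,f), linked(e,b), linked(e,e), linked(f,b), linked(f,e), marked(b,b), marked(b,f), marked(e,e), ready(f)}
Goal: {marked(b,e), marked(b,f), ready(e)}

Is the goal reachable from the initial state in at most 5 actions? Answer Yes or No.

1. tag(f,b)  →  {linked(b,e), linked(b,f), linked(e,b), linked(e,e), linked(f,b), linked(f,e), linked(f,f), marked(b,b), marked(e,e), ready(b), ready(f)}
2. drop(b,f)  →  {linked(b,e), linked(b,f), linked(e,b), linked(e,e), linked(f,b), linked(f,e), linked(f,f), marked(b,b), marked(b,f), marked(e,e), marked(f,b), ready(b), ready(f)}
3. drop(e,b)  →  {linked(b,e), linked(b,f), linked(e,b), linked(e,e), linked(f,b), linked(f,e), linked(f,f), marked(b,b), marked(b,e), marked(b,f), marked(e,b), marked(e,e), marked(f,b), ready(b), ready(f)}
4. tag(b,e)  →  {linked(b,b), linked(b,e), linked(b,f), linked(e,b), linked(e,e), linked(f,b), linked(f,e), linked(f,f), marked(b,b), marked(b,e), marked(b,f), marked(e,e), marked(f,b), ready(b), ready(e), ready(f)}
optimal plan length = 4; 4 ≤ 5

Yes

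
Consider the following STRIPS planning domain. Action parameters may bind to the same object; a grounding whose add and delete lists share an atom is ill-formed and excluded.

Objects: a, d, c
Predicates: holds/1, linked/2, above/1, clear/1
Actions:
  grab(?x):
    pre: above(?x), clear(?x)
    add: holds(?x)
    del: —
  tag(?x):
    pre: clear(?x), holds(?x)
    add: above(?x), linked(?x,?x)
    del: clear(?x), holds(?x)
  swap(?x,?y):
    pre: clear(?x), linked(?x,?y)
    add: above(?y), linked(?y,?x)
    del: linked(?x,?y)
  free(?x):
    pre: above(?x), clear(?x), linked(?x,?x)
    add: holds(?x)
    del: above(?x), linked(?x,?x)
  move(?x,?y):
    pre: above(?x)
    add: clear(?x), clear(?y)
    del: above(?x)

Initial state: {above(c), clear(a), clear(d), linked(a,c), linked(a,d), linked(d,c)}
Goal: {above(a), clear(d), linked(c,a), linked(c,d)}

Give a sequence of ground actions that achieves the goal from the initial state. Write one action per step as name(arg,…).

1. swap(a,d)  →  {above(c), above(d), clear(a), clear(d), linked(a,c), linked(d,a), linked(d,c)}
2. swap(a,c)  →  {above(c), above(d), clear(a), clear(d), linked(c,a), linked(d,a), linked(d,c)}
3. swap(d,a)  →  {above(a), above(c), above(d), clear(a), clear(d), linked(a,d), linked(c,a), linked(d,c)}
4. swap(d,c)  →  {above(a), above(c), above(d), clear(a), clear(d), linked(a,d), linked(c,a), linked(c,d)}

swap(a,d); swap(a,c); swap(d,a); swap(d,c)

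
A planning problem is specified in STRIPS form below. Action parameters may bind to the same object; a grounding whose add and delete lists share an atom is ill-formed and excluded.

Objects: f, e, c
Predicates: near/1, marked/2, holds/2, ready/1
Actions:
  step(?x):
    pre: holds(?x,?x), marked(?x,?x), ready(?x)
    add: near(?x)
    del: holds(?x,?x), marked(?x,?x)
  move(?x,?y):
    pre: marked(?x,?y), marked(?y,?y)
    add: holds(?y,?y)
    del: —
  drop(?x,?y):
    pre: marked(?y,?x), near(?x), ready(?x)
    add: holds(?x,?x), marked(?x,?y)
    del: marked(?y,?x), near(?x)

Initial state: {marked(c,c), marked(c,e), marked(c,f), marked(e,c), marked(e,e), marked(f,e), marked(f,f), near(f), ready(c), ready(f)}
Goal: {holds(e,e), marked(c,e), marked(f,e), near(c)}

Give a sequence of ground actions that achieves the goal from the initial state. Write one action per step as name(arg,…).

1. move(f,e)  →  {holds(e,e), marked(c,c), marked(c,e), marked(c,f), marked(e,c), marked(e,e), marked(f,e), marked(f,f), near(f), ready(c), ready(f)}
2. move(e,c)  →  {holds(c,c), holds(e,e), marked(c,c), marked(c,e), marked(c,f), marked(e,c), marked(e,e), marked(f,e), marked(f,f), near(f), ready(c), ready(f)}
3. step(c)  →  {holds(e,e), marked(c,e), marked(c,f), marked(e,c), marked(e,e), marked(f,e), marked(f,f), near(c), near(f), ready(c), ready(f)}

move(f,e); move(e,c); step(c)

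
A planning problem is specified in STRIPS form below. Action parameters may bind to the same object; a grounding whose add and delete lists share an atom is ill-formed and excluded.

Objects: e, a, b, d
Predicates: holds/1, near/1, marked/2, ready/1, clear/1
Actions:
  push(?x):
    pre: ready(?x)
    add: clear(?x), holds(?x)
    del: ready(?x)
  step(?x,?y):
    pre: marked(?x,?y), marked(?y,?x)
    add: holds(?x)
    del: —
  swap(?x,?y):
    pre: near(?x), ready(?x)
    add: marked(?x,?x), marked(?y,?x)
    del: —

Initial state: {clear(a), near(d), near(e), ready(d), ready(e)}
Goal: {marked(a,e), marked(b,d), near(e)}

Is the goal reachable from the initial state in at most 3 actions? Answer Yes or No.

Yes

1. swap(e,a)  →  {clear(a), marked(a,e), marked(e,e), near(d), near(e), ready(d), ready(e)}
2. swap(d,b)  →  {clear(a), marked(a,e), marked(b,d), marked(d,d), marked(e,e), near(d), near(e), ready(d), ready(e)}
optimal plan length = 2; 2 ≤ 3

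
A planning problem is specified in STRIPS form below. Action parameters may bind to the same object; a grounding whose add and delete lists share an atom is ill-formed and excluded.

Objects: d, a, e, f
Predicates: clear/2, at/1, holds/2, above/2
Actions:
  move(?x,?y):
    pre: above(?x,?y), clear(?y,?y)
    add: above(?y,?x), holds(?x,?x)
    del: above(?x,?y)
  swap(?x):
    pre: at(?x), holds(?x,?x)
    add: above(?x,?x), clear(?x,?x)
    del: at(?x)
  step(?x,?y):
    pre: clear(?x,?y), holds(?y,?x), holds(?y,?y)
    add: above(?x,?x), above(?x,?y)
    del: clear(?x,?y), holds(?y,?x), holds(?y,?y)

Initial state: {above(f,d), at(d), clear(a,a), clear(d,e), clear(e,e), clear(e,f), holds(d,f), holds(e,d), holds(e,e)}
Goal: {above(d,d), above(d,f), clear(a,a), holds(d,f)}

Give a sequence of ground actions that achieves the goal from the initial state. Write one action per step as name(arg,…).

step(d,e); move(d,e); swap(d); move(f,d)

1. step(d,e)  →  {above(d,d), above(d,e), above(f,d), at(d), clear(a,a), clear(e,e), clear(e,f), holds(d,f)}
2. move(d,e)  →  {above(d,d), above(e,d), above(f,d), at(d), clear(a,a), clear(e,e), clear(e,f), holds(d,d), holds(d,f)}
3. swap(d)  →  {above(d,d), above(e,d), above(f,d), clear(a,a), clear(d,d), clear(e,e), clear(e,f), holds(d,d), holds(d,f)}
4. move(f,d)  →  {above(d,d), above(d,f), above(e,d), clear(a,a), clear(d,d), clear(e,e), clear(e,f), holds(d,d), holds(d,f), holds(f,f)}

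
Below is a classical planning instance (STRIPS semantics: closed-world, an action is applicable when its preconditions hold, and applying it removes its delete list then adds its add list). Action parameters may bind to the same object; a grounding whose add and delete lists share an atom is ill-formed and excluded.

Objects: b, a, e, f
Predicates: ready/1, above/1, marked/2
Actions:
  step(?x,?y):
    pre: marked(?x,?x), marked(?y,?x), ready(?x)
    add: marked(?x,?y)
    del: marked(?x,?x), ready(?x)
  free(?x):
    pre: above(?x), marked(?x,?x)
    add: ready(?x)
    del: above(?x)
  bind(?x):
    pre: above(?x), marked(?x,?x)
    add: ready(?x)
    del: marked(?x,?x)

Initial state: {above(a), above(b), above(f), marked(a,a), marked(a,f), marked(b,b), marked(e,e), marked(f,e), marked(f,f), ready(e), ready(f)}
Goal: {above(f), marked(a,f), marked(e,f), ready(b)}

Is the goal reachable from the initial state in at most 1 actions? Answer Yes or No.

No

1. step(e,f)  →  {above(a), above(b), above(f), marked(a,a), marked(a,f), marked(b,b), marked(e,f), marked(f,e), marked(f,f), ready(f)}
2. free(b)  →  {above(a), above(f), marked(a,a), marked(a,f), marked(b,b), marked(e,f), marked(f,e), marked(f,f), ready(b), ready(f)}
optimal plan length = 2; 2 > 1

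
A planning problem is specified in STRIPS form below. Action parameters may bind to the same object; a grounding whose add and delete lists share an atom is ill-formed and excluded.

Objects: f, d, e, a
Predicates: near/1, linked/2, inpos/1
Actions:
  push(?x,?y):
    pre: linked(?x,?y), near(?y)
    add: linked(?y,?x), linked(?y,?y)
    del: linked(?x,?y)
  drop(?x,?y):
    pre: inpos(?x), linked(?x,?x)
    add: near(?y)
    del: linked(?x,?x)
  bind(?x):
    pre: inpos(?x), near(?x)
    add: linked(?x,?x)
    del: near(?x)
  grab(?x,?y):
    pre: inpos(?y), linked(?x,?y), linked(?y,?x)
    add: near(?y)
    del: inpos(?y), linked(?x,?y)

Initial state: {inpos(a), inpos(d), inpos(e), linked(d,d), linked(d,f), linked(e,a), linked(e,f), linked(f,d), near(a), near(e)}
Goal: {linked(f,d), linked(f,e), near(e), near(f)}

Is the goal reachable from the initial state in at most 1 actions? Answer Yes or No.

1. drop(d,f)  →  {inpos(a), inpos(d), inpos(e), linked(d,f), linked(e,a), linked(e,f), linked(f,d), near(a), near(e), near(f)}
2. push(e,f)  →  {inpos(a), inpos(d), inpos(e), linked(d,f), linked(e,a), linked(f,d), linked(f,e), linked(f,f), near(a), near(e), near(f)}
optimal plan length = 2; 2 > 1

No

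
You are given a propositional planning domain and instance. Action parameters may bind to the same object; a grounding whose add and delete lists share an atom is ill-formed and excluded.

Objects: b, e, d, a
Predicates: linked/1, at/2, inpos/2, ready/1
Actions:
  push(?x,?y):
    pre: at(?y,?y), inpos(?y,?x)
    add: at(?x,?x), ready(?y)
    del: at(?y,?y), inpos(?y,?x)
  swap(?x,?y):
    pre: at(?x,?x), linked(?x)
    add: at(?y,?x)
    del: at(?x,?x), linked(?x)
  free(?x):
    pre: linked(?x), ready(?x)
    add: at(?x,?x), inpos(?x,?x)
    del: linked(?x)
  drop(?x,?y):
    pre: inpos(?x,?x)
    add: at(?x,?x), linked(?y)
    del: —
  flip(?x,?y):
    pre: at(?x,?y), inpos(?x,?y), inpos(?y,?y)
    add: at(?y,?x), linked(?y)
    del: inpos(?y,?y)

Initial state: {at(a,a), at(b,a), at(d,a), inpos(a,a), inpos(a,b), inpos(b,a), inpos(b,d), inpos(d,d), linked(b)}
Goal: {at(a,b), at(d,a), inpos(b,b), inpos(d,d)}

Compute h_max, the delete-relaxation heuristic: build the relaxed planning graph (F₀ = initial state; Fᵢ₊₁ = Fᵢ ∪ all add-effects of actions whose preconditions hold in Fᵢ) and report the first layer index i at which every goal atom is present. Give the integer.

F0 = init (9 atoms)
F1 = F0 ∪ {at(a,b), at(b,b), at(d,d), linked(a), linked(d), linked(e), ready(a)}  (16 atoms)
F2 = F1 ∪ {at(a,d), at(b,d), at(d,b), at(e,a), at(e,b), at(e,d), ready(b)}  (23 atoms)
F3 = F2 ∪ {inpos(b,b)}  (24 atoms)
goal ⊆ F3  ⇒  h_max = 3

3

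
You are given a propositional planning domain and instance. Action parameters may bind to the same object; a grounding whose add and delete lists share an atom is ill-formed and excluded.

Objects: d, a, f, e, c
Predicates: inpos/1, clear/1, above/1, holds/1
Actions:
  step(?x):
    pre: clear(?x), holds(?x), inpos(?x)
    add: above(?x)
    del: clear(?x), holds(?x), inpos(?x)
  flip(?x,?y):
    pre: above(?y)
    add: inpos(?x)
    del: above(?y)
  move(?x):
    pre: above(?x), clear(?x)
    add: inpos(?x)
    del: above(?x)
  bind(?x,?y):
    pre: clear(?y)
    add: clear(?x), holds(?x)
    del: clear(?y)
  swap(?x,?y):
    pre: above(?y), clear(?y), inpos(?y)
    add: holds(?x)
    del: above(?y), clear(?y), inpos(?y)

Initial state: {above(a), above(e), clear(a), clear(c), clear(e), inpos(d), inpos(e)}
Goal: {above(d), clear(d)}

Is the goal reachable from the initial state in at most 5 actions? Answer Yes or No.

1. bind(d,a)  →  {above(a), above(e), clear(c), clear(d), clear(e), holds(d), inpos(d), inpos(e)}
2. step(d)  →  {above(a), above(d), above(e), clear(c), clear(e), inpos(e)}
3. bind(d,e)  →  {above(a), above(d), above(e), clear(c), clear(d), holds(d), inpos(e)}
optimal plan length = 3; 3 ≤ 5

Yes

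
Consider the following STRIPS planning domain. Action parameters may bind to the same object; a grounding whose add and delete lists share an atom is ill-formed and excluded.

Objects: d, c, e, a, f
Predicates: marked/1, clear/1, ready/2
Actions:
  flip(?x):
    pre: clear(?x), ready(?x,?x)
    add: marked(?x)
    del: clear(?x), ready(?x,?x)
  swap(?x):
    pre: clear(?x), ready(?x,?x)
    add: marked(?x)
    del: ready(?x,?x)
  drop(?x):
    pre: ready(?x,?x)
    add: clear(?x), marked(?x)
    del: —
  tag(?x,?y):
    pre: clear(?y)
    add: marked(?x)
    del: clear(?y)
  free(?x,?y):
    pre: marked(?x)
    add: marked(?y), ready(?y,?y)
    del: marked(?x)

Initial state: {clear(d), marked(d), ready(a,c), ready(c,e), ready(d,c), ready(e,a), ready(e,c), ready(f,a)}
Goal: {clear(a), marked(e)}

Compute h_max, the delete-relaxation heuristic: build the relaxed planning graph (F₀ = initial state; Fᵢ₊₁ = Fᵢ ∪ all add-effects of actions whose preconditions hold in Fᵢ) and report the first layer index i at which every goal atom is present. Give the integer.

F0 = init (8 atoms)
F1 = F0 ∪ {marked(a), marked(c), marked(e), marked(f), ready(a,a), ready(c,c), ready(e,e), ready(f,f)}  (16 atoms)
F2 = F1 ∪ {clear(a), clear(c), clear(e), clear(f), ready(d,d)}  (21 atoms)
goal ⊆ F2  ⇒  h_max = 2

2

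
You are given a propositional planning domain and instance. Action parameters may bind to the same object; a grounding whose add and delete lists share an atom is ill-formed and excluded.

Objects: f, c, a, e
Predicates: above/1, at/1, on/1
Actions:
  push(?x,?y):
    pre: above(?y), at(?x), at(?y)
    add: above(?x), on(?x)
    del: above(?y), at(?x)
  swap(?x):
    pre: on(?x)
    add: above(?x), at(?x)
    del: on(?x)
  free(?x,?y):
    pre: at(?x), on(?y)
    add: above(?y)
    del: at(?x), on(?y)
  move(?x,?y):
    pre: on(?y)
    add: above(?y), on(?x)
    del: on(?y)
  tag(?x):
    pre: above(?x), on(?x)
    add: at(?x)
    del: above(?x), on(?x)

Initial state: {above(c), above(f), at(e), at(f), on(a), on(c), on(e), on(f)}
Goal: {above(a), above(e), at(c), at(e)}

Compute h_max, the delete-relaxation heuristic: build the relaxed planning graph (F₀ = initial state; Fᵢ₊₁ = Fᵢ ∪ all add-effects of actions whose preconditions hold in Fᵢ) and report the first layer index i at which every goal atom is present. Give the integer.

F0 = init (8 atoms)
F1 = F0 ∪ {above(a), above(e), at(a), at(c)}  (12 atoms)
goal ⊆ F1  ⇒  h_max = 1

1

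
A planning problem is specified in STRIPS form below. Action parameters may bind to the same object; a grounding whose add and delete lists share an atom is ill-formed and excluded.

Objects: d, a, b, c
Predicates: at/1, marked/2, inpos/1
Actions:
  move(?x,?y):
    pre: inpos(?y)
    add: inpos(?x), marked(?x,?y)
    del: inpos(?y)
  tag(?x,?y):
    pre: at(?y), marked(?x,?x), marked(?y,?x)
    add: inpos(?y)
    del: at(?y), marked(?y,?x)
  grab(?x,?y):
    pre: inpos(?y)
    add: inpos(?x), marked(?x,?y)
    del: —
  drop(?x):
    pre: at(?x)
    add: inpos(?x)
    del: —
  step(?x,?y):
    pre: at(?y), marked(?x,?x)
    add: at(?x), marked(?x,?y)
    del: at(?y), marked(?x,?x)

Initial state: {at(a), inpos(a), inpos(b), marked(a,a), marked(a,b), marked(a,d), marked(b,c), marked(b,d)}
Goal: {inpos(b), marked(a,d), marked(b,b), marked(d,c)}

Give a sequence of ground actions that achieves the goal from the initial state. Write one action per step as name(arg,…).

move(c,a); move(d,c); grab(b,b)

1. move(c,a)  →  {at(a), inpos(b), inpos(c), marked(a,a), marked(a,b), marked(a,d), marked(b,c), marked(b,d), marked(c,a)}
2. move(d,c)  →  {at(a), inpos(b), inpos(d), marked(a,a), marked(a,b), marked(a,d), marked(b,c), marked(b,d), marked(c,a), marked(d,c)}
3. grab(b,b)  →  {at(a), inpos(b), inpos(d), marked(a,a), marked(a,b), marked(a,d), marked(b,b), marked(b,c), marked(b,d), marked(c,a), marked(d,c)}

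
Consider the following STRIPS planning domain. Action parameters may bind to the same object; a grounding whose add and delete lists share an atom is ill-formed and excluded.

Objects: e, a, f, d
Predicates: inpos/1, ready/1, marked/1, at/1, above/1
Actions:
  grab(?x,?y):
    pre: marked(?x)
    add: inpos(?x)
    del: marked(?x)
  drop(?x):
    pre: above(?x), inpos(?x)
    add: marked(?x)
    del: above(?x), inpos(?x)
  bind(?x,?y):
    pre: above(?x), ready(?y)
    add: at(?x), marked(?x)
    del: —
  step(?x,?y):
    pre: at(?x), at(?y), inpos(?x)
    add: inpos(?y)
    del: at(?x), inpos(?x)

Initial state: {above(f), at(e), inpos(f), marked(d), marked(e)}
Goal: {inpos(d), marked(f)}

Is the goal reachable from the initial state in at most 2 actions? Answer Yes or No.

Yes

1. grab(d,e)  →  {above(f), at(e), inpos(d), inpos(f), marked(e)}
2. drop(f)  →  {at(e), inpos(d), marked(e), marked(f)}
optimal plan length = 2; 2 ≤ 2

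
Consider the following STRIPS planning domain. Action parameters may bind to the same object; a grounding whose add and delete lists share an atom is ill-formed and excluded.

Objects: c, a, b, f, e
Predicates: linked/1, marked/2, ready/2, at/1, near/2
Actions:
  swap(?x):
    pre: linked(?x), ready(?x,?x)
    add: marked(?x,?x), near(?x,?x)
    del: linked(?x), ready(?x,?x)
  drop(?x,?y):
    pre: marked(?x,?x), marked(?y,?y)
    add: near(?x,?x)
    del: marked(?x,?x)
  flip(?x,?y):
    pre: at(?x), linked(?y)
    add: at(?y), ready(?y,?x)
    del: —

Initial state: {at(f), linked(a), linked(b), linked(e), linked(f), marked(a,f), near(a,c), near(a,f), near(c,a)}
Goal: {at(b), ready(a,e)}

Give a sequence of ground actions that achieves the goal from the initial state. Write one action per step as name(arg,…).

1. flip(f,b)  →  {at(b), at(f), linked(a), linked(b), linked(e), linked(f), marked(a,f), near(a,c), near(a,f), near(c,a), ready(b,f)}
2. flip(b,e)  →  {at(b), at(e), at(f), linked(a), linked(b), linked(e), linked(f), marked(a,f), near(a,c), near(a,f), near(c,a), ready(b,f), ready(e,b)}
3. flip(e,a)  →  {at(a), at(b), at(e), at(f), linked(a), linked(b), linked(e), linked(f), marked(a,f), near(a,c), near(a,f), near(c,a), ready(a,e), ready(b,f), ready(e,b)}

flip(f,b); flip(b,e); flip(e,a)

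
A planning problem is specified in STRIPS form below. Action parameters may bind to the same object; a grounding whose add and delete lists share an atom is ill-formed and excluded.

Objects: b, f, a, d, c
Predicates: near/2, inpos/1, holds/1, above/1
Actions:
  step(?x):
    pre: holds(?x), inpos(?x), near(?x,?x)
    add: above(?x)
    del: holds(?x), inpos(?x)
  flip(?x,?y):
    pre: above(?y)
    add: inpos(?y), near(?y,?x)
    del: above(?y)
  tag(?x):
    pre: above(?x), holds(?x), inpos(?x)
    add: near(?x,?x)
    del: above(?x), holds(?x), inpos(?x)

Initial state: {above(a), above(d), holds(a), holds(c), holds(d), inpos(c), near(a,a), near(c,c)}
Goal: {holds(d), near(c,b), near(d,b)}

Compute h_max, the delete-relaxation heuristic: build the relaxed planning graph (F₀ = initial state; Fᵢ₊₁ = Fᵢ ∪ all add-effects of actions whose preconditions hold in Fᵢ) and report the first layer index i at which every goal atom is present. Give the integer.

2

F0 = init (8 atoms)
F1 = F0 ∪ {above(c), inpos(a), inpos(d), near(a,b), near(a,c), near(a,d), near(a,f), near(d,a), near(d,b), near(d,c), near(d,d), near(d,f)}  (20 atoms)
F2 = F1 ∪ {near(c,a), near(c,b), near(c,d), near(c,f)}  (24 atoms)
goal ⊆ F2  ⇒  h_max = 2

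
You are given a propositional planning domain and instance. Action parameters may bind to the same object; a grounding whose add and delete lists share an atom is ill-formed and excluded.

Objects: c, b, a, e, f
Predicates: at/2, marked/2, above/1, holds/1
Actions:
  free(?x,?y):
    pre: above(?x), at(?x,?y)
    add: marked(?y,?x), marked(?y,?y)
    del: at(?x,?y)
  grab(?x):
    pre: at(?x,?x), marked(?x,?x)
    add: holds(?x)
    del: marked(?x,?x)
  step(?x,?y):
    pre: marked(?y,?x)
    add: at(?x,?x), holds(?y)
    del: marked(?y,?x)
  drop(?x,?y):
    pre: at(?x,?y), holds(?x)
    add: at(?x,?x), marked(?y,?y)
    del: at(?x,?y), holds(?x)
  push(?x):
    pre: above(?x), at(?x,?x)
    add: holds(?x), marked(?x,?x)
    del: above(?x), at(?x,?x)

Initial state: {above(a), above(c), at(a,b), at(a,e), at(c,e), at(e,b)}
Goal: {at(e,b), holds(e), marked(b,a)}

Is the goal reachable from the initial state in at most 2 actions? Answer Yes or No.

No

1. free(c,e)  →  {above(a), above(c), at(a,b), at(a,e), at(e,b), marked(e,c), marked(e,e)}
2. free(a,b)  →  {above(a), above(c), at(a,e), at(e,b), marked(b,a), marked(b,b), marked(e,c), marked(e,e)}
3. step(c,e)  →  {above(a), above(c), at(a,e), at(c,c), at(e,b), holds(e), marked(b,a), marked(b,b), marked(e,e)}
optimal plan length = 3; 3 > 2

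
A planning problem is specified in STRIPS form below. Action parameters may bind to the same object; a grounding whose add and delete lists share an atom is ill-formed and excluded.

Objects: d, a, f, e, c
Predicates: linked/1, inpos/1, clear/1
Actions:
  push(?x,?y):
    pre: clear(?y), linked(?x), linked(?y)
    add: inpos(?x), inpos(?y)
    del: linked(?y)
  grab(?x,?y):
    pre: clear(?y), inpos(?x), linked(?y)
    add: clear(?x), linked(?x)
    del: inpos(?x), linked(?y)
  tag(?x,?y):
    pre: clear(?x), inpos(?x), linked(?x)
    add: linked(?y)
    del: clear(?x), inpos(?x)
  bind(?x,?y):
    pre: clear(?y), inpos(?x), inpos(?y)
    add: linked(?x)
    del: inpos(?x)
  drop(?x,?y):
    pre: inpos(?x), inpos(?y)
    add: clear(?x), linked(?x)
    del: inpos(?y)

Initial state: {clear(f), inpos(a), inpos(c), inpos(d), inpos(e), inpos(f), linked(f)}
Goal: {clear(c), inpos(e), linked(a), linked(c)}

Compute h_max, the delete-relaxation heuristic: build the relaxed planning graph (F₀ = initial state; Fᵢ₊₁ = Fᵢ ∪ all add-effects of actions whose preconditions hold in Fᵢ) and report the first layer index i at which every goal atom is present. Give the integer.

1

F0 = init (7 atoms)
F1 = F0 ∪ {clear(a), clear(c), clear(d), clear(e), linked(a), linked(c), linked(d), linked(e)}  (15 atoms)
goal ⊆ F1  ⇒  h_max = 1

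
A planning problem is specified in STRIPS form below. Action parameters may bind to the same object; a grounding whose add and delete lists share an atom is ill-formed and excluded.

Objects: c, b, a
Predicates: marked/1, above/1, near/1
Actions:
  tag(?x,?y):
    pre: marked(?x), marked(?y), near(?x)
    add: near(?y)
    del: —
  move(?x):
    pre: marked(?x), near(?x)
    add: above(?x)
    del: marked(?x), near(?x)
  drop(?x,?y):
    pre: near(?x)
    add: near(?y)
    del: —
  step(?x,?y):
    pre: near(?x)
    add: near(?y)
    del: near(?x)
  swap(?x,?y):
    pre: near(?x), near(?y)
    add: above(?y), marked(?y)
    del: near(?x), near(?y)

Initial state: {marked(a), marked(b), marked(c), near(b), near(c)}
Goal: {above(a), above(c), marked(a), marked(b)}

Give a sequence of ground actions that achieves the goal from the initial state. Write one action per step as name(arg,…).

tag(c,a); move(c); swap(b,a)

1. tag(c,a)  →  {marked(a), marked(b), marked(c), near(a), near(b), near(c)}
2. move(c)  →  {above(c), marked(a), marked(b), near(a), near(b)}
3. swap(b,a)  →  {above(a), above(c), marked(a), marked(b)}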